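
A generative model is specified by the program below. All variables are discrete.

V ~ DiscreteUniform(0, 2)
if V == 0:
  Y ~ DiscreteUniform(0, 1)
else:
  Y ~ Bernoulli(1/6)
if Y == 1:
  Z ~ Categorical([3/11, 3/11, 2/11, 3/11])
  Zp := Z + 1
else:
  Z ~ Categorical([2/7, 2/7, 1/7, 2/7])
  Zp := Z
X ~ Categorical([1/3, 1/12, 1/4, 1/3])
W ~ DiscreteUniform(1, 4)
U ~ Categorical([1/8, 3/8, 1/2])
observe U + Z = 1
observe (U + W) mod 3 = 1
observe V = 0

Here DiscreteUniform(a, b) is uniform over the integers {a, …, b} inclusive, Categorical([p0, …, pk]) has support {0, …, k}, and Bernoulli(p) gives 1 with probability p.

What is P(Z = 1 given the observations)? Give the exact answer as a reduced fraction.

P(Z = 1 | obs) = 2/5

Enumerate traces; 24 have nonzero weight after conditioning:
  (V=0, Y=0, Z=0, X=0, W=3, U=1) weight 1/672
  (V=0, Y=0, Z=0, X=1, W=3, U=1) weight 1/2688
  (V=0, Y=0, Z=0, X=2, W=3, U=1) weight 1/896
  (V=0, Y=0, Z=0, X=3, W=3, U=1) weight 1/672
  (V=0, Y=0, Z=1, X=0, W=1, U=0) weight 1/2016
  (V=0, Y=0, Z=1, X=0, W=4, U=0) weight 1/2016
  (V=0, Y=0, Z=1, X=1, W=1, U=0) weight 1/8064
  (V=0, Y=0, Z=1, X=1, W=4, U=0) weight 1/8064
  … 16 more
Group by Z:
  weight(Z=0) = 43/4928
  weight(Z=1) = 43/7392
Total weight = 43/4928 + 43/7392 = 215/14784
P(Z=0 | obs) = 43/4928 / 215/14784 = 3/5
P(Z=1 | obs) = 43/7392 / 215/14784 = 2/5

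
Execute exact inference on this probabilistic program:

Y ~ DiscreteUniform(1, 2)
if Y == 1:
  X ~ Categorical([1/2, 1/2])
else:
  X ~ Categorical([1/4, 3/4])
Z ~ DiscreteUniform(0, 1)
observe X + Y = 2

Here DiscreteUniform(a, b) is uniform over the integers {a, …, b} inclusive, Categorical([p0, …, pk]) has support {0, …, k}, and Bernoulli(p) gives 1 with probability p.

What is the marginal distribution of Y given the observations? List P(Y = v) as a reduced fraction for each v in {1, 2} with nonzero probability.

P(Y=1) = 2/3, P(Y=2) = 1/3

Enumerate traces; 4 have nonzero weight after conditioning:
  (Y=1, X=1, Z=0) weight 1/8
  (Y=1, X=1, Z=1) weight 1/8
  (Y=2, X=0, Z=0) weight 1/16
  (Y=2, X=0, Z=1) weight 1/16
Group by Y:
  weight(Y=1) = 1/4
  weight(Y=2) = 1/8
Total weight = 1/4 + 1/8 = 3/8
P(Y=1 | obs) = 1/4 / 3/8 = 2/3
P(Y=2 | obs) = 1/8 / 3/8 = 1/3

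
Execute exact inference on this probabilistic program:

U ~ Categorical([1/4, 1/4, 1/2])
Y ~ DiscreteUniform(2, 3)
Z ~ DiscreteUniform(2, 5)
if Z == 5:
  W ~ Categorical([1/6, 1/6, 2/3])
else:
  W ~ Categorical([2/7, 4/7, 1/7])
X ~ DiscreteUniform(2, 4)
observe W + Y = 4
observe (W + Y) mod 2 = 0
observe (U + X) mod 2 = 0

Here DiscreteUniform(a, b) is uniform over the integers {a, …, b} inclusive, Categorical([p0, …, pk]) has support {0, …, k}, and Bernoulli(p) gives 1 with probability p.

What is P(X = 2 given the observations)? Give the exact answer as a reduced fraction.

Enumerate traces; 40 have nonzero weight after conditioning:
  (U=0, Y=2, Z=2, W=2, X=2) weight 1/672
  (U=0, Y=2, Z=2, W=2, X=4) weight 1/672
  (U=0, Y=2, Z=3, W=2, X=2) weight 1/672
  (U=0, Y=2, Z=3, W=2, X=4) weight 1/672
  (U=0, Y=2, Z=4, W=2, X=2) weight 1/672
  (U=0, Y=2, Z=4, W=2, X=4) weight 1/672
  (U=0, Y=2, Z=5, W=2, X=2) weight 1/144
  (U=0, Y=2, Z=5, W=2, X=4) weight 1/144
  (U=1, Y=2, Z=2, W=2, X=3) weight 1/672
  … 31 more
Group by X:
  weight(X=2) = 125/1344
  weight(X=3) = 125/4032
  weight(X=4) = 125/1344
Total weight = 125/1344 + 125/4032 + 125/1344 = 125/576
P(X=2 | obs) = 125/1344 / 125/576 = 3/7
P(X=3 | obs) = 125/4032 / 125/576 = 1/7
P(X=4 | obs) = 125/1344 / 125/576 = 3/7

P(X = 2 | obs) = 3/7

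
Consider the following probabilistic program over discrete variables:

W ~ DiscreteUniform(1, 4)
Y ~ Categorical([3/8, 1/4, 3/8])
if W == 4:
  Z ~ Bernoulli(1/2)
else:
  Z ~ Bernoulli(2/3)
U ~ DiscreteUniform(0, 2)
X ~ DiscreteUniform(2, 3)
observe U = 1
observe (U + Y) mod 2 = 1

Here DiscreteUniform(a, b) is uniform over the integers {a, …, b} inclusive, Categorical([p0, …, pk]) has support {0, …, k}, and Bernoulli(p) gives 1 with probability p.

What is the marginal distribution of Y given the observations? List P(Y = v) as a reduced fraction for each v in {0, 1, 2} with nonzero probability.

Enumerate traces; 32 have nonzero weight after conditioning:
  (W=1, Y=0, Z=0, U=1, X=2) weight 1/192
  (W=1, Y=0, Z=0, U=1, X=3) weight 1/192
  (W=1, Y=0, Z=1, U=1, X=2) weight 1/96
  (W=1, Y=0, Z=1, U=1, X=3) weight 1/96
  (W=1, Y=2, Z=0, U=1, X=2) weight 1/192
  (W=1, Y=2, Z=0, U=1, X=3) weight 1/192
  (W=1, Y=2, Z=1, U=1, X=2) weight 1/96
  (W=1, Y=2, Z=1, U=1, X=3) weight 1/96
  … 24 more
Group by Y:
  weight(Y=0) = 1/8
  weight(Y=2) = 1/8
Total weight = 1/8 + 1/8 = 1/4
P(Y=0 | obs) = 1/8 / 1/4 = 1/2
P(Y=2 | obs) = 1/8 / 1/4 = 1/2

P(Y=0) = 1/2, P(Y=2) = 1/2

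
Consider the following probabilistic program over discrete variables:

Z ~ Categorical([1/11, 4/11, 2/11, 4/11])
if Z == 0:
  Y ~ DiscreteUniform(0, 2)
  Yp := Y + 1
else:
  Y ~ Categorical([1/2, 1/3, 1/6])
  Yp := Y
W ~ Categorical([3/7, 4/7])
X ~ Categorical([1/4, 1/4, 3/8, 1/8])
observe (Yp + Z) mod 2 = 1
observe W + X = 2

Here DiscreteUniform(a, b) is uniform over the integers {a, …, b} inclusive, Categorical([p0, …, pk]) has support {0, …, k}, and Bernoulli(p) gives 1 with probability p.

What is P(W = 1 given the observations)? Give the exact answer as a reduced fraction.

Enumerate traces; 14 have nonzero weight after conditioning:
  (Z=0, Y=0, W=0, X=2) weight 3/616
  (Z=0, Y=0, W=1, X=1) weight 1/231
  (Z=0, Y=2, W=0, X=2) weight 3/616
  (Z=0, Y=2, W=1, X=1) weight 1/231
  (Z=1, Y=0, W=0, X=2) weight 9/308
  (Z=1, Y=0, W=1, X=1) weight 2/77
  (Z=1, Y=2, W=0, X=2) weight 3/308
  (Z=1, Y=2, W=1, X=1) weight 2/231
  … 6 more
Group by W:
  weight(W=0) = 15/154
  weight(W=1) = 20/231
Total weight = 15/154 + 20/231 = 85/462
P(W=0 | obs) = 15/154 / 85/462 = 9/17
P(W=1 | obs) = 20/231 / 85/462 = 8/17

P(W = 1 | obs) = 8/17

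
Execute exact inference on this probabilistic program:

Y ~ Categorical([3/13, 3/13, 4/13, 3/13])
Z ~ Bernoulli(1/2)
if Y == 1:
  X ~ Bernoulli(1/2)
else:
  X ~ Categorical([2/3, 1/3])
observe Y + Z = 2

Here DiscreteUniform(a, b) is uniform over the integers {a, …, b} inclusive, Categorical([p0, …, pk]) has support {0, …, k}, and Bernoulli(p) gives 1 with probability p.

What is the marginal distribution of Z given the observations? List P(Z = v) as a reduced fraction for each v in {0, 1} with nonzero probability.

Enumerate traces; 4 have nonzero weight after conditioning:
  (Y=1, Z=1, X=0) weight 3/52
  (Y=1, Z=1, X=1) weight 3/52
  (Y=2, Z=0, X=0) weight 4/39
  (Y=2, Z=0, X=1) weight 2/39
Group by Z:
  weight(Z=0) = 2/13
  weight(Z=1) = 3/26
Total weight = 2/13 + 3/26 = 7/26
P(Z=0 | obs) = 2/13 / 7/26 = 4/7
P(Z=1 | obs) = 3/26 / 7/26 = 3/7

P(Z=0) = 4/7, P(Z=1) = 3/7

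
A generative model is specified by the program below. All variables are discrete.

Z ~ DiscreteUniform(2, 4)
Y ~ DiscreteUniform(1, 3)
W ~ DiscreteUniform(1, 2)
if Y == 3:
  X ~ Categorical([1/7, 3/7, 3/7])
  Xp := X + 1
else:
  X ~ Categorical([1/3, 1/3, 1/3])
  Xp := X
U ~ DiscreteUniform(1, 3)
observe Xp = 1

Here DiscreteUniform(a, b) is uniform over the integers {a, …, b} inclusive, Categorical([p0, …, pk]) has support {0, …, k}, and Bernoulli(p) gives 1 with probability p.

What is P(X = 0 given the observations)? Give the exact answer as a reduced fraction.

Enumerate traces; 54 have nonzero weight after conditioning:
  (Z=2, Y=1, W=1, X=1, U=1) weight 1/162
  (Z=2, Y=1, W=1, X=1, U=2) weight 1/162
  (Z=2, Y=1, W=1, X=1, U=3) weight 1/162
  (Z=2, Y=1, W=2, X=1, U=1) weight 1/162
  (Z=2, Y=1, W=2, X=1, U=2) weight 1/162
  (Z=2, Y=1, W=2, X=1, U=3) weight 1/162
  (Z=2, Y=2, W=1, X=1, U=1) weight 1/162
  (Z=2, Y=2, W=1, X=1, U=2) weight 1/162
  (Z=2, Y=3, W=1, X=0, U=1) weight 1/378
  … 45 more
Group by X:
  weight(X=0) = 1/21
  weight(X=1) = 2/9
Total weight = 1/21 + 2/9 = 17/63
P(X=0 | obs) = 1/21 / 17/63 = 3/17
P(X=1 | obs) = 2/9 / 17/63 = 14/17

P(X = 0 | obs) = 3/17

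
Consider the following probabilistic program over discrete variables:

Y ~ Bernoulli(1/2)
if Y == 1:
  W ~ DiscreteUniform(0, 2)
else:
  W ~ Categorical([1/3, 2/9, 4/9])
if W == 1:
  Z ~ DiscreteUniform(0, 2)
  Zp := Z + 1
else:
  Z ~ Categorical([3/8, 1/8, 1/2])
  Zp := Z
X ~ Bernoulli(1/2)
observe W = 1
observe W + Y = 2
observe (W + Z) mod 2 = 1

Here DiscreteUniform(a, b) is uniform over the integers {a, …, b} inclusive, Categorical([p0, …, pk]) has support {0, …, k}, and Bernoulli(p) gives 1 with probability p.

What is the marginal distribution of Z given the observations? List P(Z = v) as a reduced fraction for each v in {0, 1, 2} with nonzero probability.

Enumerate traces; 4 have nonzero weight after conditioning:
  (Y=1, W=1, Z=0, X=0) weight 1/36
  (Y=1, W=1, Z=0, X=1) weight 1/36
  (Y=1, W=1, Z=2, X=0) weight 1/36
  (Y=1, W=1, Z=2, X=1) weight 1/36
Group by Z:
  weight(Z=0) = 1/18
  weight(Z=2) = 1/18
Total weight = 1/18 + 1/18 = 1/9
P(Z=0 | obs) = 1/18 / 1/9 = 1/2
P(Z=2 | obs) = 1/18 / 1/9 = 1/2

P(Z=0) = 1/2, P(Z=2) = 1/2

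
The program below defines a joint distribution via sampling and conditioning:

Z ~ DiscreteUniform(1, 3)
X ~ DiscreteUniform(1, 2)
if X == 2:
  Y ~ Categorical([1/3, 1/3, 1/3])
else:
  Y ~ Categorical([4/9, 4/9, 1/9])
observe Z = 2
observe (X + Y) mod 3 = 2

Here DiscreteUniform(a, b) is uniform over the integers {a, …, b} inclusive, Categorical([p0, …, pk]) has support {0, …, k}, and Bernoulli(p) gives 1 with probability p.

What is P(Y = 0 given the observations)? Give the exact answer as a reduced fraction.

Enumerate traces; 2 have nonzero weight after conditioning:
  (Z=2, X=1, Y=1) weight 2/27
  (Z=2, X=2, Y=0) weight 1/18
Group by Y:
  weight(Y=0) = 1/18
  weight(Y=1) = 2/27
Total weight = 1/18 + 2/27 = 7/54
P(Y=0 | obs) = 1/18 / 7/54 = 3/7
P(Y=1 | obs) = 2/27 / 7/54 = 4/7

P(Y = 0 | obs) = 3/7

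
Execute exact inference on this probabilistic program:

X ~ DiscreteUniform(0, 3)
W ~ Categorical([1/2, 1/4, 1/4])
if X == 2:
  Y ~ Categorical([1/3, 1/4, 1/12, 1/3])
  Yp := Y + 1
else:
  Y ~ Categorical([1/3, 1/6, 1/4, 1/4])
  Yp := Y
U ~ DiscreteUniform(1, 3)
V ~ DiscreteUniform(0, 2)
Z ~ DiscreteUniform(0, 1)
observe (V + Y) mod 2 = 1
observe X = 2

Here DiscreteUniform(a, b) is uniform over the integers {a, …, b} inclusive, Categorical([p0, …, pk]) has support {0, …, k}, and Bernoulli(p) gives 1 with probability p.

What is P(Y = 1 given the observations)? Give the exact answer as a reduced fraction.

P(Y = 1 | obs) = 6/19

Enumerate traces; 108 have nonzero weight after conditioning:
  (X=2, W=0, Y=0, U=1, V=1, Z=0) weight 1/432
  (X=2, W=0, Y=0, U=1, V=1, Z=1) weight 1/432
  (X=2, W=0, Y=0, U=2, V=1, Z=0) weight 1/432
  (X=2, W=0, Y=0, U=2, V=1, Z=1) weight 1/432
  (X=2, W=0, Y=0, U=3, V=1, Z=0) weight 1/432
  (X=2, W=0, Y=0, U=3, V=1, Z=1) weight 1/432
  (X=2, W=0, Y=1, U=1, V=0, Z=0) weight 1/576
  (X=2, W=0, Y=1, U=1, V=0, Z=1) weight 1/576
  (X=2, W=0, Y=2, U=1, V=1, Z=0) weight 1/1728
  (X=2, W=0, Y=3, U=1, V=0, Z=0) weight 1/432
  … 98 more
Group by Y:
  weight(Y=0) = 1/36
  weight(Y=1) = 1/24
  weight(Y=2) = 1/144
  weight(Y=3) = 1/18
Total weight = 1/36 + 1/24 + 1/144 + 1/18 = 19/144
P(Y=0 | obs) = 1/36 / 19/144 = 4/19
P(Y=1 | obs) = 1/24 / 19/144 = 6/19
P(Y=2 | obs) = 1/144 / 19/144 = 1/19
P(Y=3 | obs) = 1/18 / 19/144 = 8/19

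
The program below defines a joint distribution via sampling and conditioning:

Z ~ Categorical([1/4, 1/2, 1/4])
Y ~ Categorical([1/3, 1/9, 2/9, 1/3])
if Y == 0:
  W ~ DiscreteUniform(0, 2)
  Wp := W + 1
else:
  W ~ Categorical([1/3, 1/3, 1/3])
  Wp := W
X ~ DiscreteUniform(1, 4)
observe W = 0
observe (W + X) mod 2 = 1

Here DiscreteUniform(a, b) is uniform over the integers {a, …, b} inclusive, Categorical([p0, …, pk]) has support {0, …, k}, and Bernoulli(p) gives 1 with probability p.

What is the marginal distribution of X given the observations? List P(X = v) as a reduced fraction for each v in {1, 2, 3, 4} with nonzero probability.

Enumerate traces; 24 have nonzero weight after conditioning:
  (Z=0, Y=0, W=0, X=1) weight 1/144
  (Z=0, Y=0, W=0, X=3) weight 1/144
  (Z=0, Y=1, W=0, X=1) weight 1/432
  (Z=0, Y=1, W=0, X=3) weight 1/432
  (Z=0, Y=2, W=0, X=1) weight 1/216
  (Z=0, Y=2, W=0, X=3) weight 1/216
  (Z=0, Y=3, W=0, X=1) weight 1/144
  (Z=0, Y=3, W=0, X=3) weight 1/144
  … 16 more
Group by X:
  weight(X=1) = 1/12
  weight(X=3) = 1/12
Total weight = 1/12 + 1/12 = 1/6
P(X=1 | obs) = 1/12 / 1/6 = 1/2
P(X=3 | obs) = 1/12 / 1/6 = 1/2

P(X=1) = 1/2, P(X=3) = 1/2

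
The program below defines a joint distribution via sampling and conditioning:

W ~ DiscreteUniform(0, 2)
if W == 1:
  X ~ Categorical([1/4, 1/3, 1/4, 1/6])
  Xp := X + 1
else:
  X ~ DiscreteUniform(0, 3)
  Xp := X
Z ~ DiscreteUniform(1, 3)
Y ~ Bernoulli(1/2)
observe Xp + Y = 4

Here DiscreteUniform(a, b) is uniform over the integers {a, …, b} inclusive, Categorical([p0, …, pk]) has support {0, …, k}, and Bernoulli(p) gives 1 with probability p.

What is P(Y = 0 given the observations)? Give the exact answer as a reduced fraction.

Enumerate traces; 12 have nonzero weight after conditioning:
  (W=0, X=3, Z=1, Y=1) weight 1/72
  (W=0, X=3, Z=2, Y=1) weight 1/72
  (W=0, X=3, Z=3, Y=1) weight 1/72
  (W=1, X=2, Z=1, Y=1) weight 1/72
  (W=1, X=2, Z=2, Y=1) weight 1/72
  (W=1, X=2, Z=3, Y=1) weight 1/72
  (W=1, X=3, Z=1, Y=0) weight 1/108
  (W=1, X=3, Z=2, Y=0) weight 1/108
  … 4 more
Group by Y:
  weight(Y=0) = 1/36
  weight(Y=1) = 1/8
Total weight = 1/36 + 1/8 = 11/72
P(Y=0 | obs) = 1/36 / 11/72 = 2/11
P(Y=1 | obs) = 1/8 / 11/72 = 9/11

P(Y = 0 | obs) = 2/11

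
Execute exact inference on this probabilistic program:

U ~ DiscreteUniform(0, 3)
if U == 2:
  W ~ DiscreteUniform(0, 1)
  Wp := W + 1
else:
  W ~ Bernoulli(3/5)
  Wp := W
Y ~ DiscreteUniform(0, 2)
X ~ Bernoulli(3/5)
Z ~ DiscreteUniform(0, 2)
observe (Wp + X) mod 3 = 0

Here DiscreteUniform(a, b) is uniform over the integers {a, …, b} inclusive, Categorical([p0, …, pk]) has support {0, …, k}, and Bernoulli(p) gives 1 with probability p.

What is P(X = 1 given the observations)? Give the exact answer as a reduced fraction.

P(X = 1 | obs) = 5/13

Enumerate traces; 36 have nonzero weight after conditioning:
  (U=0, W=0, Y=0, X=0, Z=0) weight 1/225
  (U=0, W=0, Y=0, X=0, Z=1) weight 1/225
  (U=0, W=0, Y=0, X=0, Z=2) weight 1/225
  (U=0, W=0, Y=1, X=0, Z=0) weight 1/225
  (U=0, W=0, Y=1, X=0, Z=1) weight 1/225
  (U=0, W=0, Y=1, X=0, Z=2) weight 1/225
  (U=0, W=0, Y=2, X=0, Z=0) weight 1/225
  (U=0, W=0, Y=2, X=0, Z=1) weight 1/225
  (U=2, W=1, Y=0, X=1, Z=0) weight 1/120
  … 27 more
Group by X:
  weight(X=0) = 3/25
  weight(X=1) = 3/40
Total weight = 3/25 + 3/40 = 39/200
P(X=0 | obs) = 3/25 / 39/200 = 8/13
P(X=1 | obs) = 3/40 / 39/200 = 5/13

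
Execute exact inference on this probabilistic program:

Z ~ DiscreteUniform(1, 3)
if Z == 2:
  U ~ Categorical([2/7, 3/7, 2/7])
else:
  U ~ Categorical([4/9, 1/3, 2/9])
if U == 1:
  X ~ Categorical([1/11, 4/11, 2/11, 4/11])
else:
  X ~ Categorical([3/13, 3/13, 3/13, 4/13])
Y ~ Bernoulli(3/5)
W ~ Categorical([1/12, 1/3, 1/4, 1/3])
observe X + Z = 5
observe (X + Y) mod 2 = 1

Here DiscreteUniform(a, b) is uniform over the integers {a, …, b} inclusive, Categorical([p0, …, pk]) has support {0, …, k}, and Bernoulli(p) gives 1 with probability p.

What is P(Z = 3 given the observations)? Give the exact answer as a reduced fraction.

P(Z = 3 | obs) = 161/327

Enumerate traces; 24 have nonzero weight after conditioning:
  (Z=2, U=0, X=3, Y=0, W=0) weight 4/4095
  (Z=2, U=0, X=3, Y=0, W=1) weight 16/4095
  (Z=2, U=0, X=3, Y=0, W=2) weight 4/1365
  (Z=2, U=0, X=3, Y=0, W=3) weight 16/4095
  (Z=2, U=1, X=3, Y=0, W=0) weight 2/1155
  (Z=2, U=1, X=3, Y=0, W=1) weight 8/1155
  (Z=2, U=1, X=3, Y=0, W=2) weight 2/385
  (Z=2, U=1, X=3, Y=0, W=3) weight 8/1155
  (Z=3, U=0, X=2, Y=1, W=0) weight 1/585
  … 15 more
Group by Z:
  weight(Z=2) = 664/15015
  weight(Z=3) = 92/2145
Total weight = 664/15015 + 92/2145 = 436/5005
P(Z=2 | obs) = 664/15015 / 436/5005 = 166/327
P(Z=3 | obs) = 92/2145 / 436/5005 = 161/327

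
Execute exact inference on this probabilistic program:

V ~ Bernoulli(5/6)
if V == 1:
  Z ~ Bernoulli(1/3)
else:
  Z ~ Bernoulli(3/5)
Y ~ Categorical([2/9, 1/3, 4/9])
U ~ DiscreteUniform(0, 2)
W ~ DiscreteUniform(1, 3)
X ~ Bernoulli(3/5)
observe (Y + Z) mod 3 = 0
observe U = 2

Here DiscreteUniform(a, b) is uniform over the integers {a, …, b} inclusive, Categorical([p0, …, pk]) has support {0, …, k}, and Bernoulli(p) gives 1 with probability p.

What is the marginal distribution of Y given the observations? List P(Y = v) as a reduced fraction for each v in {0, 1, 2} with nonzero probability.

P(Y=0) = 14/31, P(Y=2) = 17/31

Enumerate traces; 24 have nonzero weight after conditioning:
  (V=0, Z=0, Y=0, U=2, W=1, X=0) weight 4/6075
  (V=0, Z=0, Y=0, U=2, W=1, X=1) weight 2/2025
  (V=0, Z=0, Y=0, U=2, W=2, X=0) weight 4/6075
  (V=0, Z=0, Y=0, U=2, W=2, X=1) weight 2/2025
  (V=0, Z=0, Y=0, U=2, W=3, X=0) weight 4/6075
  (V=0, Z=0, Y=0, U=2, W=3, X=1) weight 2/2025
  (V=0, Z=1, Y=2, U=2, W=1, X=0) weight 4/2025
  (V=0, Z=1, Y=2, U=2, W=1, X=1) weight 2/675
  … 16 more
Group by Y:
  weight(Y=0) = 56/1215
  weight(Y=2) = 68/1215
Total weight = 56/1215 + 68/1215 = 124/1215
P(Y=0 | obs) = 56/1215 / 124/1215 = 14/31
P(Y=2 | obs) = 68/1215 / 124/1215 = 17/31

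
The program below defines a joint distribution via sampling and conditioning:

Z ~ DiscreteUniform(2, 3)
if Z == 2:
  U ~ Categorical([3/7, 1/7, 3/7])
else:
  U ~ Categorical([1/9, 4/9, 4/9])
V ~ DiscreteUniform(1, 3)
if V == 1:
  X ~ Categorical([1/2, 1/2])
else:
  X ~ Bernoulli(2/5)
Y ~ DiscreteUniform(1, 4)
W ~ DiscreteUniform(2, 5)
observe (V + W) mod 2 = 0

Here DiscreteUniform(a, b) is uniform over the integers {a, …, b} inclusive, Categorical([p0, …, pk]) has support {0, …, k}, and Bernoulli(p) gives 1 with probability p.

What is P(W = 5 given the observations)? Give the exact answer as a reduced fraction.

P(W = 5 | obs) = 1/3

Enumerate traces; 288 have nonzero weight after conditioning:
  (Z=2, U=0, V=1, X=0, Y=1, W=3) weight 1/448
  (Z=2, U=0, V=1, X=0, Y=1, W=5) weight 1/448
  (Z=2, U=0, V=1, X=0, Y=2, W=3) weight 1/448
  (Z=2, U=0, V=1, X=0, Y=2, W=5) weight 1/448
  (Z=2, U=0, V=1, X=0, Y=3, W=3) weight 1/448
  (Z=2, U=0, V=1, X=0, Y=3, W=5) weight 1/448
  (Z=2, U=0, V=1, X=0, Y=4, W=3) weight 1/448
  (Z=2, U=0, V=1, X=0, Y=4, W=5) weight 1/448
  (Z=2, U=0, V=2, X=0, Y=1, W=2) weight 3/1120
  (Z=2, U=0, V=2, X=0, Y=1, W=4) weight 3/1120
  … 278 more
Group by W:
  weight(W=2) = 1/12
  weight(W=3) = 1/6
  weight(W=4) = 1/12
  weight(W=5) = 1/6
Total weight = 1/12 + 1/6 + 1/12 + 1/6 = 1/2
P(W=2 | obs) = 1/12 / 1/2 = 1/6
P(W=3 | obs) = 1/6 / 1/2 = 1/3
P(W=4 | obs) = 1/12 / 1/2 = 1/6
P(W=5 | obs) = 1/6 / 1/2 = 1/3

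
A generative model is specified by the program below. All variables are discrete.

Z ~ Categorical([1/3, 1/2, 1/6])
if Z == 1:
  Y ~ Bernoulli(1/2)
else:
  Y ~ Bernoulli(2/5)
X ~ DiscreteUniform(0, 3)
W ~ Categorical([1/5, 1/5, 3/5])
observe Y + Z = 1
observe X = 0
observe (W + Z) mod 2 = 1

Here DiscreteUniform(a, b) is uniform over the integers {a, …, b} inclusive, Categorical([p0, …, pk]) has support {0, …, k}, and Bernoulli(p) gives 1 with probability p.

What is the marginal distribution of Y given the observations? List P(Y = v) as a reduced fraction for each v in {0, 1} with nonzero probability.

P(Y=0) = 15/17, P(Y=1) = 2/17

Enumerate traces; 3 have nonzero weight after conditioning:
  (Z=0, Y=1, X=0, W=1) weight 1/150
  (Z=1, Y=0, X=0, W=0) weight 1/80
  (Z=1, Y=0, X=0, W=2) weight 3/80
Group by Y:
  weight(Y=0) = 1/20
  weight(Y=1) = 1/150
Total weight = 1/20 + 1/150 = 17/300
P(Y=0 | obs) = 1/20 / 17/300 = 15/17
P(Y=1 | obs) = 1/150 / 17/300 = 2/17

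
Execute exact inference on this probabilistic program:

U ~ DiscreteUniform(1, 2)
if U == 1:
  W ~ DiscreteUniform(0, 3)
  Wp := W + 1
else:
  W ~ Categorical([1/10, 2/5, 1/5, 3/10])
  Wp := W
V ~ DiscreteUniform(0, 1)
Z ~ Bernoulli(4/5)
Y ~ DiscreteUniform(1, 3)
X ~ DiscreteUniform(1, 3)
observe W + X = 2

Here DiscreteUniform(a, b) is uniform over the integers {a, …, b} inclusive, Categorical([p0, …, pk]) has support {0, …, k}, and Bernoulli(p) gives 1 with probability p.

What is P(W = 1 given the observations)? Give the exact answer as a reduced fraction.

P(W = 1 | obs) = 13/20

Enumerate traces; 48 have nonzero weight after conditioning:
  (U=1, W=0, V=0, Z=0, Y=1, X=2) weight 1/720
  (U=1, W=0, V=0, Z=0, Y=2, X=2) weight 1/720
  (U=1, W=0, V=0, Z=0, Y=3, X=2) weight 1/720
  (U=1, W=0, V=0, Z=1, Y=1, X=2) weight 1/180
  (U=1, W=0, V=0, Z=1, Y=2, X=2) weight 1/180
  (U=1, W=0, V=0, Z=1, Y=3, X=2) weight 1/180
  (U=1, W=0, V=1, Z=0, Y=1, X=2) weight 1/720
  (U=1, W=0, V=1, Z=0, Y=2, X=2) weight 1/720
  (U=1, W=1, V=0, Z=0, Y=1, X=1) weight 1/720
  … 39 more
Group by W:
  weight(W=0) = 7/120
  weight(W=1) = 13/120
Total weight = 7/120 + 13/120 = 1/6
P(W=0 | obs) = 7/120 / 1/6 = 7/20
P(W=1 | obs) = 13/120 / 1/6 = 13/20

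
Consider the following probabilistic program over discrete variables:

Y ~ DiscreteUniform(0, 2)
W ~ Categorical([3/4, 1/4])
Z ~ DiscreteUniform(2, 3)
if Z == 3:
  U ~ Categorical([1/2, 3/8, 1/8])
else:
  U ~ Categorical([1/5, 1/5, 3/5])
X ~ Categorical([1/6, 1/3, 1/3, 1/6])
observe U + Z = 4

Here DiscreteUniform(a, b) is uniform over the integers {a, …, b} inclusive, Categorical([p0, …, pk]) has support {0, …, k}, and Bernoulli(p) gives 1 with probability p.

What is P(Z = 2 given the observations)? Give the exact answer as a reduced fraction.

Enumerate traces; 48 have nonzero weight after conditioning:
  (Y=0, W=0, Z=2, U=2, X=0) weight 1/80
  (Y=0, W=0, Z=2, U=2, X=1) weight 1/40
  (Y=0, W=0, Z=2, U=2, X=2) weight 1/40
  (Y=0, W=0, Z=2, U=2, X=3) weight 1/80
  (Y=0, W=0, Z=3, U=1, X=0) weight 1/128
  (Y=0, W=0, Z=3, U=1, X=1) weight 1/64
  (Y=0, W=0, Z=3, U=1, X=2) weight 1/64
  (Y=0, W=0, Z=3, U=1, X=3) weight 1/128
  … 40 more
Group by Z:
  weight(Z=2) = 3/10
  weight(Z=3) = 3/16
Total weight = 3/10 + 3/16 = 39/80
P(Z=2 | obs) = 3/10 / 39/80 = 8/13
P(Z=3 | obs) = 3/16 / 39/80 = 5/13

P(Z = 2 | obs) = 8/13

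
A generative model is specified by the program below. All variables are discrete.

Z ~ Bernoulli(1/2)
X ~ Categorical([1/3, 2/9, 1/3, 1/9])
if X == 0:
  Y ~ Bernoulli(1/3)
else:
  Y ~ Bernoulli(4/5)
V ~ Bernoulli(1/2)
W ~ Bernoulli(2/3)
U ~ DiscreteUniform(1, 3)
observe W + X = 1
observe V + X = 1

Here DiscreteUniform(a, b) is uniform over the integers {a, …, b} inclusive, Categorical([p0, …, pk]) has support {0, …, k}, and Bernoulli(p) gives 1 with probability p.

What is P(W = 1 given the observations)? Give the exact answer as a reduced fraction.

Enumerate traces; 24 have nonzero weight after conditioning:
  (Z=0, X=0, Y=0, V=1, W=1, U=1) weight 1/81
  (Z=0, X=0, Y=0, V=1, W=1, U=2) weight 1/81
  (Z=0, X=0, Y=0, V=1, W=1, U=3) weight 1/81
  (Z=0, X=0, Y=1, V=1, W=1, U=1) weight 1/162
  (Z=0, X=0, Y=1, V=1, W=1, U=2) weight 1/162
  (Z=0, X=0, Y=1, V=1, W=1, U=3) weight 1/162
  (Z=0, X=1, Y=0, V=0, W=0, U=1) weight 1/810
  (Z=0, X=1, Y=0, V=0, W=0, U=2) weight 1/810
  … 16 more
Group by W:
  weight(W=0) = 1/27
  weight(W=1) = 1/9
Total weight = 1/27 + 1/9 = 4/27
P(W=0 | obs) = 1/27 / 4/27 = 1/4
P(W=1 | obs) = 1/9 / 4/27 = 3/4

P(W = 1 | obs) = 3/4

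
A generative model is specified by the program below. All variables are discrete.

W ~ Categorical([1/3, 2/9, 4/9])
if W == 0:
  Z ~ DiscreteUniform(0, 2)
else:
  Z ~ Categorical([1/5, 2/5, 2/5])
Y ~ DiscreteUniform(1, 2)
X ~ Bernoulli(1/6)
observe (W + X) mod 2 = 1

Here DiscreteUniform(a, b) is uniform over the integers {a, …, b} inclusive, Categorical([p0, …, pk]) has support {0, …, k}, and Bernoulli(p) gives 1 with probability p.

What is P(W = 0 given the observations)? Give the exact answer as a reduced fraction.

P(W = 0 | obs) = 3/17

Enumerate traces; 18 have nonzero weight after conditioning:
  (W=0, Z=0, Y=1, X=1) weight 1/108
  (W=0, Z=0, Y=2, X=1) weight 1/108
  (W=0, Z=1, Y=1, X=1) weight 1/108
  (W=0, Z=1, Y=2, X=1) weight 1/108
  (W=0, Z=2, Y=1, X=1) weight 1/108
  (W=0, Z=2, Y=2, X=1) weight 1/108
  (W=1, Z=0, Y=1, X=0) weight 1/54
  (W=1, Z=0, Y=2, X=0) weight 1/54
  (W=2, Z=0, Y=1, X=1) weight 1/135
  … 9 more
Group by W:
  weight(W=0) = 1/18
  weight(W=1) = 5/27
  weight(W=2) = 2/27
Total weight = 1/18 + 5/27 + 2/27 = 17/54
P(W=0 | obs) = 1/18 / 17/54 = 3/17
P(W=1 | obs) = 5/27 / 17/54 = 10/17
P(W=2 | obs) = 2/27 / 17/54 = 4/17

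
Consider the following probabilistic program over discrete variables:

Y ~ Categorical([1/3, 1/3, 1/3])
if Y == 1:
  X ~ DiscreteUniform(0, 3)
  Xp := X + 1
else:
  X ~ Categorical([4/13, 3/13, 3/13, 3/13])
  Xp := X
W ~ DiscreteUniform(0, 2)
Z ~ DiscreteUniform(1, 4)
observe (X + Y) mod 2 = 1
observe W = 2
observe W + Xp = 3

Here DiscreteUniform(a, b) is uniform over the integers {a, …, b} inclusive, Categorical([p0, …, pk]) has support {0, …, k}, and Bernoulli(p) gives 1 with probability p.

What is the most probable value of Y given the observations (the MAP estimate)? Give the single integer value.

Enumerate traces; 12 have nonzero weight after conditioning:
  (Y=0, X=1, W=2, Z=1) weight 1/156
  (Y=0, X=1, W=2, Z=2) weight 1/156
  (Y=0, X=1, W=2, Z=3) weight 1/156
  (Y=0, X=1, W=2, Z=4) weight 1/156
  (Y=1, X=0, W=2, Z=1) weight 1/144
  (Y=1, X=0, W=2, Z=2) weight 1/144
  (Y=1, X=0, W=2, Z=3) weight 1/144
  (Y=1, X=0, W=2, Z=4) weight 1/144
  (Y=2, X=1, W=2, Z=1) weight 1/156
  … 3 more
Group by Y:
  weight(Y=0) = 1/39
  weight(Y=1) = 1/36
  weight(Y=2) = 1/39
Total weight = 1/39 + 1/36 + 1/39 = 37/468
P(Y=0 | obs) = 1/39 / 37/468 = 12/37
P(Y=1 | obs) = 1/36 / 37/468 = 13/37
P(Y=2 | obs) = 1/39 / 37/468 = 12/37
argmax = 1

argmax_v P(Y = v | obs) = 1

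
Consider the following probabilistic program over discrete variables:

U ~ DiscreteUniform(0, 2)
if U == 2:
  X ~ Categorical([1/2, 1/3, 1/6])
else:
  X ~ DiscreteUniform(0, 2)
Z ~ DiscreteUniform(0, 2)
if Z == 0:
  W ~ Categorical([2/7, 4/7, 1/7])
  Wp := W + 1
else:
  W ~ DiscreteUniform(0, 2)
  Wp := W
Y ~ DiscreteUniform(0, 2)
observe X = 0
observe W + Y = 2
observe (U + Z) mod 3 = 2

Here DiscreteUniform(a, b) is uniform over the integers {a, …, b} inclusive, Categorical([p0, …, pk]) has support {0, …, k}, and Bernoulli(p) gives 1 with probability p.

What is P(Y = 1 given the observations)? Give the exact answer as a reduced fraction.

Enumerate traces; 9 have nonzero weight after conditioning:
  (U=0, X=0, Z=2, W=0, Y=2) weight 1/243
  (U=0, X=0, Z=2, W=1, Y=1) weight 1/243
  (U=0, X=0, Z=2, W=2, Y=0) weight 1/243
  (U=1, X=0, Z=1, W=0, Y=2) weight 1/243
  (U=1, X=0, Z=1, W=1, Y=1) weight 1/243
  (U=1, X=0, Z=1, W=2, Y=0) weight 1/243
  (U=2, X=0, Z=0, W=0, Y=2) weight 1/189
  (U=2, X=0, Z=0, W=1, Y=1) weight 2/189
  … 1 more
Group by Y:
  weight(Y=0) = 37/3402
  weight(Y=1) = 32/1701
  weight(Y=2) = 23/1701
Total weight = 37/3402 + 32/1701 + 23/1701 = 7/162
P(Y=0 | obs) = 37/3402 / 7/162 = 37/147
P(Y=1 | obs) = 32/1701 / 7/162 = 64/147
P(Y=2 | obs) = 23/1701 / 7/162 = 46/147

P(Y = 1 | obs) = 64/147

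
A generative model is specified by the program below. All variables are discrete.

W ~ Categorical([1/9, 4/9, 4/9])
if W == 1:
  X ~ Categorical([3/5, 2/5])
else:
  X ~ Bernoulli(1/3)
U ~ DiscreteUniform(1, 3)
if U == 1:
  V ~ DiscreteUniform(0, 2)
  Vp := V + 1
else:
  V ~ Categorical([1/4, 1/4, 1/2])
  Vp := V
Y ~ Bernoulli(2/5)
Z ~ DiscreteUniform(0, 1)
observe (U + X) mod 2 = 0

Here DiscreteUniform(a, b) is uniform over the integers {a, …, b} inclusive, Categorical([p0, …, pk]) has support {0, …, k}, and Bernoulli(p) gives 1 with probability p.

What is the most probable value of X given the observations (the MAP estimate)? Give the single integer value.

Enumerate traces; 108 have nonzero weight after conditioning:
  (W=0, X=0, U=2, V=0, Y=0, Z=0) weight 1/540
  (W=0, X=0, U=2, V=0, Y=0, Z=1) weight 1/540
  (W=0, X=0, U=2, V=0, Y=1, Z=0) weight 1/810
  (W=0, X=0, U=2, V=0, Y=1, Z=1) weight 1/810
  (W=0, X=0, U=2, V=1, Y=0, Z=0) weight 1/540
  (W=0, X=0, U=2, V=1, Y=0, Z=1) weight 1/540
  (W=0, X=0, U=2, V=1, Y=1, Z=0) weight 1/810
  (W=0, X=0, U=2, V=1, Y=1, Z=1) weight 1/810
  (W=0, X=1, U=1, V=0, Y=0, Z=0) weight 1/810
  … 99 more
Group by X:
  weight(X=0) = 86/405
  weight(X=1) = 98/405
Total weight = 86/405 + 98/405 = 184/405
P(X=0 | obs) = 86/405 / 184/405 = 43/92
P(X=1 | obs) = 98/405 / 184/405 = 49/92
argmax = 1

argmax_v P(X = v | obs) = 1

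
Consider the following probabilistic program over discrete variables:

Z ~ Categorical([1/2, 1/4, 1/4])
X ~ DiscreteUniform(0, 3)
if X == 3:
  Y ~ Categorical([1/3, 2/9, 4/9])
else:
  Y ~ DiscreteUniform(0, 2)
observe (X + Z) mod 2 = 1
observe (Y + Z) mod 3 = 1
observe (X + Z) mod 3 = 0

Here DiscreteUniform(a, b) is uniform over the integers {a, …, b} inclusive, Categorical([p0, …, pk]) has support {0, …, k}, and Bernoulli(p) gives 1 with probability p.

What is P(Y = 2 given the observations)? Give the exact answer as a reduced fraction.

Enumerate traces; 3 have nonzero weight after conditioning:
  (Z=0, X=3, Y=1) weight 1/36
  (Z=1, X=2, Y=0) weight 1/48
  (Z=2, X=1, Y=2) weight 1/48
Group by Y:
  weight(Y=0) = 1/48
  weight(Y=1) = 1/36
  weight(Y=2) = 1/48
Total weight = 1/48 + 1/36 + 1/48 = 5/72
P(Y=0 | obs) = 1/48 / 5/72 = 3/10
P(Y=1 | obs) = 1/36 / 5/72 = 2/5
P(Y=2 | obs) = 1/48 / 5/72 = 3/10

P(Y = 2 | obs) = 3/10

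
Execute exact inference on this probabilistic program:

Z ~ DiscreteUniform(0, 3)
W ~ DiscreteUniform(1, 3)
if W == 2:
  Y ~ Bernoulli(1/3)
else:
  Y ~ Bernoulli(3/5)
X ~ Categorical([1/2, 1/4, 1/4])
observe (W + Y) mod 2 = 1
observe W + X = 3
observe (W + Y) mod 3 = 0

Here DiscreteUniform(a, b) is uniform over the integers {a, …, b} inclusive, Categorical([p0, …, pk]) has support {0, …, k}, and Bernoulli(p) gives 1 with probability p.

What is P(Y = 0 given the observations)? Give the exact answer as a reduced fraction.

P(Y = 0 | obs) = 12/17

Enumerate traces; 8 have nonzero weight after conditioning:
  (Z=0, W=2, Y=1, X=1) weight 1/144
  (Z=0, W=3, Y=0, X=0) weight 1/60
  (Z=1, W=2, Y=1, X=1) weight 1/144
  (Z=1, W=3, Y=0, X=0) weight 1/60
  (Z=2, W=2, Y=1, X=1) weight 1/144
  (Z=2, W=3, Y=0, X=0) weight 1/60
  (Z=3, W=2, Y=1, X=1) weight 1/144
  (Z=3, W=3, Y=0, X=0) weight 1/60
Group by Y:
  weight(Y=0) = 1/15
  weight(Y=1) = 1/36
Total weight = 1/15 + 1/36 = 17/180
P(Y=0 | obs) = 1/15 / 17/180 = 12/17
P(Y=1 | obs) = 1/36 / 17/180 = 5/17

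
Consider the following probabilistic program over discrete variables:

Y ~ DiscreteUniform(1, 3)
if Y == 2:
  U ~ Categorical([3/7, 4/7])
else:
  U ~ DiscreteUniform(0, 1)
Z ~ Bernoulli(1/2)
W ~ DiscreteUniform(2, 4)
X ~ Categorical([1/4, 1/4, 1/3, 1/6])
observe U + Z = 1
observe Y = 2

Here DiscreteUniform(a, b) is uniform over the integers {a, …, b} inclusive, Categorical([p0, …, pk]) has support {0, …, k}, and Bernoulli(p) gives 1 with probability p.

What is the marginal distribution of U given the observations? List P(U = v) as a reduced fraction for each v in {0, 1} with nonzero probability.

P(U=0) = 3/7, P(U=1) = 4/7

Enumerate traces; 24 have nonzero weight after conditioning:
  (Y=2, U=0, Z=1, W=2, X=0) weight 1/168
  (Y=2, U=0, Z=1, W=2, X=1) weight 1/168
  (Y=2, U=0, Z=1, W=2, X=2) weight 1/126
  (Y=2, U=0, Z=1, W=2, X=3) weight 1/252
  (Y=2, U=0, Z=1, W=3, X=0) weight 1/168
  (Y=2, U=0, Z=1, W=3, X=1) weight 1/168
  (Y=2, U=0, Z=1, W=3, X=2) weight 1/126
  (Y=2, U=0, Z=1, W=3, X=3) weight 1/252
  (Y=2, U=1, Z=0, W=2, X=0) weight 1/126
  … 15 more
Group by U:
  weight(U=0) = 1/14
  weight(U=1) = 2/21
Total weight = 1/14 + 2/21 = 1/6
P(U=0 | obs) = 1/14 / 1/6 = 3/7
P(U=1 | obs) = 2/21 / 1/6 = 4/7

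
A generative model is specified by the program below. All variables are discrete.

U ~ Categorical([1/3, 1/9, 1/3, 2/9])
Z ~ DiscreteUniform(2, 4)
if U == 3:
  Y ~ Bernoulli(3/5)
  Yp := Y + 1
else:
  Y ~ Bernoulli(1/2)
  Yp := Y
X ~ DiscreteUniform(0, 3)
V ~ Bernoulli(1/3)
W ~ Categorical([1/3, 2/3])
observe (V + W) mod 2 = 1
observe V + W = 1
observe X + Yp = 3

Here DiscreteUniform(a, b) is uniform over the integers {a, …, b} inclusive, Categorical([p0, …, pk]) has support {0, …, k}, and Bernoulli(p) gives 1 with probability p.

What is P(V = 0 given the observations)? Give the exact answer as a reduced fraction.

Enumerate traces; 48 have nonzero weight after conditioning:
  (U=0, Z=2, Y=0, X=3, V=0, W=1) weight 1/162
  (U=0, Z=2, Y=0, X=3, V=1, W=0) weight 1/648
  (U=0, Z=2, Y=1, X=2, V=0, W=1) weight 1/162
  (U=0, Z=2, Y=1, X=2, V=1, W=0) weight 1/648
  (U=0, Z=3, Y=0, X=3, V=0, W=1) weight 1/162
  (U=0, Z=3, Y=0, X=3, V=1, W=0) weight 1/648
  (U=0, Z=3, Y=1, X=2, V=0, W=1) weight 1/162
  (U=0, Z=3, Y=1, X=2, V=1, W=0) weight 1/648
  … 40 more
Group by V:
  weight(V=0) = 1/9
  weight(V=1) = 1/36
Total weight = 1/9 + 1/36 = 5/36
P(V=0 | obs) = 1/9 / 5/36 = 4/5
P(V=1 | obs) = 1/36 / 5/36 = 1/5

P(V = 0 | obs) = 4/5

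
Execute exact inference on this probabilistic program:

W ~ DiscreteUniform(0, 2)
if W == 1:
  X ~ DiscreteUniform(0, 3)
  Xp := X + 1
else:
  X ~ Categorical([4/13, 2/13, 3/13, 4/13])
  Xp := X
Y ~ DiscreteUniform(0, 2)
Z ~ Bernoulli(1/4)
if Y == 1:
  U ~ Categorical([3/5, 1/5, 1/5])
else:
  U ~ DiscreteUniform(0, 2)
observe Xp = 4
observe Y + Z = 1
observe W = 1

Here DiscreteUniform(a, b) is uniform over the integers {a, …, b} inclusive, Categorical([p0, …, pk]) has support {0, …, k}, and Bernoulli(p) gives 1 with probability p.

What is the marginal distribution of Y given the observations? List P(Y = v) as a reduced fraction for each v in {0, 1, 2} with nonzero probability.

P(Y=0) = 1/4, P(Y=1) = 3/4

Enumerate traces; 6 have nonzero weight after conditioning:
  (W=1, X=3, Y=0, Z=1, U=0) weight 1/432
  (W=1, X=3, Y=0, Z=1, U=1) weight 1/432
  (W=1, X=3, Y=0, Z=1, U=2) weight 1/432
  (W=1, X=3, Y=1, Z=0, U=0) weight 1/80
  (W=1, X=3, Y=1, Z=0, U=1) weight 1/240
  (W=1, X=3, Y=1, Z=0, U=2) weight 1/240
Group by Y:
  weight(Y=0) = 1/144
  weight(Y=1) = 1/48
Total weight = 1/144 + 1/48 = 1/36
P(Y=0 | obs) = 1/144 / 1/36 = 1/4
P(Y=1 | obs) = 1/48 / 1/36 = 3/4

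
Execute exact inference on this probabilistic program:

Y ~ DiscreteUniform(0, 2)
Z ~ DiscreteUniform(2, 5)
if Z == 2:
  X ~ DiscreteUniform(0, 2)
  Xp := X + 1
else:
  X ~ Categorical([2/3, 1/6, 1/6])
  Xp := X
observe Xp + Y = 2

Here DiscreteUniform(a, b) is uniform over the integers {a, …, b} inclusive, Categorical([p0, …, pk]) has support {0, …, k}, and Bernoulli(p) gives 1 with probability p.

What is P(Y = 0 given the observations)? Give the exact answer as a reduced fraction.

Enumerate traces; 11 have nonzero weight after conditioning:
  (Y=0, Z=2, X=1) weight 1/36
  (Y=0, Z=3, X=2) weight 1/72
  (Y=0, Z=4, X=2) weight 1/72
  (Y=0, Z=5, X=2) weight 1/72
  (Y=1, Z=2, X=0) weight 1/36
  (Y=1, Z=3, X=1) weight 1/72
  (Y=1, Z=4, X=1) weight 1/72
  (Y=1, Z=5, X=1) weight 1/72
  (Y=2, Z=3, X=0) weight 1/18
  … 2 more
Group by Y:
  weight(Y=0) = 5/72
  weight(Y=1) = 5/72
  weight(Y=2) = 1/6
Total weight = 5/72 + 5/72 + 1/6 = 11/36
P(Y=0 | obs) = 5/72 / 11/36 = 5/22
P(Y=1 | obs) = 5/72 / 11/36 = 5/22
P(Y=2 | obs) = 1/6 / 11/36 = 6/11

P(Y = 0 | obs) = 5/22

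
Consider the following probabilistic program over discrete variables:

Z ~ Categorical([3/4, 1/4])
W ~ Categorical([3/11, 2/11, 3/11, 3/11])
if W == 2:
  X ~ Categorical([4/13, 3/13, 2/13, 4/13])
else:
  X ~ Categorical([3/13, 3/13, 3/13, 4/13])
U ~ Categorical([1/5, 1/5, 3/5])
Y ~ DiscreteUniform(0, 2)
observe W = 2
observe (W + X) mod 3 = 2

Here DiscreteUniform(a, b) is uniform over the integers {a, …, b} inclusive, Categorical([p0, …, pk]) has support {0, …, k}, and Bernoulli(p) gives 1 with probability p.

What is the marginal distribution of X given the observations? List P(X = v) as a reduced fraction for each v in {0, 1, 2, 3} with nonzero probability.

P(X=0) = 1/2, P(X=3) = 1/2

Enumerate traces; 36 have nonzero weight after conditioning:
  (Z=0, W=2, X=0, U=0, Y=0) weight 3/715
  (Z=0, W=2, X=0, U=0, Y=1) weight 3/715
  (Z=0, W=2, X=0, U=0, Y=2) weight 3/715
  (Z=0, W=2, X=0, U=1, Y=0) weight 3/715
  (Z=0, W=2, X=0, U=1, Y=1) weight 3/715
  (Z=0, W=2, X=0, U=1, Y=2) weight 3/715
  (Z=0, W=2, X=0, U=2, Y=0) weight 9/715
  (Z=0, W=2, X=0, U=2, Y=1) weight 9/715
  (Z=0, W=2, X=3, U=0, Y=0) weight 3/715
  … 27 more
Group by X:
  weight(X=0) = 12/143
  weight(X=3) = 12/143
Total weight = 12/143 + 12/143 = 24/143
P(X=0 | obs) = 12/143 / 24/143 = 1/2
P(X=3 | obs) = 12/143 / 24/143 = 1/2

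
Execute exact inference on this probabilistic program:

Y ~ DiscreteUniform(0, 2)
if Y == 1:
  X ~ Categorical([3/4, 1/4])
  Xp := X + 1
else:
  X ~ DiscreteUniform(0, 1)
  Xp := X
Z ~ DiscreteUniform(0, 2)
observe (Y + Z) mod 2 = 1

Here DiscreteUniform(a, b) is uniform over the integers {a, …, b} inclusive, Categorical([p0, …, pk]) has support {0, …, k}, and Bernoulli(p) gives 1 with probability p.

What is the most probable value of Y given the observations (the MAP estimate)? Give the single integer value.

Enumerate traces; 8 have nonzero weight after conditioning:
  (Y=0, X=0, Z=1) weight 1/18
  (Y=0, X=1, Z=1) weight 1/18
  (Y=1, X=0, Z=0) weight 1/12
  (Y=1, X=0, Z=2) weight 1/12
  (Y=1, X=1, Z=0) weight 1/36
  (Y=1, X=1, Z=2) weight 1/36
  (Y=2, X=0, Z=1) weight 1/18
  (Y=2, X=1, Z=1) weight 1/18
Group by Y:
  weight(Y=0) = 1/9
  weight(Y=1) = 2/9
  weight(Y=2) = 1/9
Total weight = 1/9 + 2/9 + 1/9 = 4/9
P(Y=0 | obs) = 1/9 / 4/9 = 1/4
P(Y=1 | obs) = 2/9 / 4/9 = 1/2
P(Y=2 | obs) = 1/9 / 4/9 = 1/4
argmax = 1

argmax_v P(Y = v | obs) = 1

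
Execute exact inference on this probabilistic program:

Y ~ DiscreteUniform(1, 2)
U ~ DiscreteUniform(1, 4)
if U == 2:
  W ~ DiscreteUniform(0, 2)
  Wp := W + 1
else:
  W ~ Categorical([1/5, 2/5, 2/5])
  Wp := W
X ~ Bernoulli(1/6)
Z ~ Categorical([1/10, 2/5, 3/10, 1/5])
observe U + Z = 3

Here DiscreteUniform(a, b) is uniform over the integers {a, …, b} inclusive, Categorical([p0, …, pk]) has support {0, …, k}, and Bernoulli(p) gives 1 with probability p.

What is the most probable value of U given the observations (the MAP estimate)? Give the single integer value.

Enumerate traces; 36 have nonzero weight after conditioning:
  (Y=1, U=1, W=0, X=0, Z=2) weight 1/160
  (Y=1, U=1, W=0, X=1, Z=2) weight 1/800
  (Y=1, U=1, W=1, X=0, Z=2) weight 1/80
  (Y=1, U=1, W=1, X=1, Z=2) weight 1/400
  (Y=1, U=1, W=2, X=0, Z=2) weight 1/80
  (Y=1, U=1, W=2, X=1, Z=2) weight 1/400
  (Y=1, U=2, W=0, X=0, Z=1) weight 1/72
  (Y=1, U=2, W=0, X=1, Z=1) weight 1/360
  (Y=1, U=3, W=0, X=0, Z=0) weight 1/480
  … 27 more
Group by U:
  weight(U=1) = 3/40
  weight(U=2) = 1/10
  weight(U=3) = 1/40
Total weight = 3/40 + 1/10 + 1/40 = 1/5
P(U=1 | obs) = 3/40 / 1/5 = 3/8
P(U=2 | obs) = 1/10 / 1/5 = 1/2
P(U=3 | obs) = 1/40 / 1/5 = 1/8
argmax = 2

argmax_v P(U = v | obs) = 2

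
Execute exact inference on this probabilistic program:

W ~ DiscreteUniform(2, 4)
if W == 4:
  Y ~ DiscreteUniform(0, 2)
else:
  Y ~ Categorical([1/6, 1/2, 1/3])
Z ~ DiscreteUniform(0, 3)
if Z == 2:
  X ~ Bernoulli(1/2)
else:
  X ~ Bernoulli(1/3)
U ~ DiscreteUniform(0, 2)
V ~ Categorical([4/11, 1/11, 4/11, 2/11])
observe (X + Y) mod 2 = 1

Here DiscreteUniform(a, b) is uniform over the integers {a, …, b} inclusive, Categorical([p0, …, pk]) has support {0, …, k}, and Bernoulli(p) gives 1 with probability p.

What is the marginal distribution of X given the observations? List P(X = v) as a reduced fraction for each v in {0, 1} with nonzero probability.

Enumerate traces; 432 have nonzero weight after conditioning:
  (W=2, Y=0, Z=0, X=1, U=0, V=0) weight 1/1782
  (W=2, Y=0, Z=0, X=1, U=0, V=1) weight 1/7128
  (W=2, Y=0, Z=0, X=1, U=0, V=2) weight 1/1782
  (W=2, Y=0, Z=0, X=1, U=0, V=3) weight 1/3564
  (W=2, Y=0, Z=0, X=1, U=1, V=0) weight 1/1782
  (W=2, Y=0, Z=0, X=1, U=1, V=1) weight 1/7128
  (W=2, Y=0, Z=0, X=1, U=1, V=2) weight 1/1782
  (W=2, Y=0, Z=0, X=1, U=1, V=3) weight 1/3564
  (W=2, Y=1, Z=0, X=0, U=0, V=0) weight 1/297
  … 423 more
Group by X:
  weight(X=0) = 5/18
  weight(X=1) = 5/24
Total weight = 5/18 + 5/24 = 35/72
P(X=0 | obs) = 5/18 / 35/72 = 4/7
P(X=1 | obs) = 5/24 / 35/72 = 3/7

P(X=0) = 4/7, P(X=1) = 3/7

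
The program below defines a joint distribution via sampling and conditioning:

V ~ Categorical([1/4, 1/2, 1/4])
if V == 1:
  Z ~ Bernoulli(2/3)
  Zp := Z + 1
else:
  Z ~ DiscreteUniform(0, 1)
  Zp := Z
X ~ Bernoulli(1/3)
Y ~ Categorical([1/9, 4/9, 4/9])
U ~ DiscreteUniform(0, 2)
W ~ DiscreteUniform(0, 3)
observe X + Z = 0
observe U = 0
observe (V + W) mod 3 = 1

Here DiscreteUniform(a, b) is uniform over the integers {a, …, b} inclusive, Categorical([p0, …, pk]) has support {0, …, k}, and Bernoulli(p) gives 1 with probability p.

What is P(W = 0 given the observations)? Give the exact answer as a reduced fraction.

Enumerate traces; 12 have nonzero weight after conditioning:
  (V=0, Z=0, X=0, Y=0, U=0, W=1) weight 1/1296
  (V=0, Z=0, X=0, Y=1, U=0, W=1) weight 1/324
  (V=0, Z=0, X=0, Y=2, U=0, W=1) weight 1/324
  (V=1, Z=0, X=0, Y=0, U=0, W=0) weight 1/972
  (V=1, Z=0, X=0, Y=0, U=0, W=3) weight 1/972
  (V=1, Z=0, X=0, Y=1, U=0, W=0) weight 1/243
  (V=1, Z=0, X=0, Y=1, U=0, W=3) weight 1/243
  (V=1, Z=0, X=0, Y=2, U=0, W=0) weight 1/243
  (V=2, Z=0, X=0, Y=0, U=0, W=2) weight 1/1296
  … 3 more
Group by W:
  weight(W=0) = 1/108
  weight(W=1) = 1/144
  weight(W=2) = 1/144
  weight(W=3) = 1/108
Total weight = 1/108 + 1/144 + 1/144 + 1/108 = 7/216
P(W=0 | obs) = 1/108 / 7/216 = 2/7
P(W=1 | obs) = 1/144 / 7/216 = 3/14
P(W=2 | obs) = 1/144 / 7/216 = 3/14
P(W=3 | obs) = 1/108 / 7/216 = 2/7

P(W = 0 | obs) = 2/7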